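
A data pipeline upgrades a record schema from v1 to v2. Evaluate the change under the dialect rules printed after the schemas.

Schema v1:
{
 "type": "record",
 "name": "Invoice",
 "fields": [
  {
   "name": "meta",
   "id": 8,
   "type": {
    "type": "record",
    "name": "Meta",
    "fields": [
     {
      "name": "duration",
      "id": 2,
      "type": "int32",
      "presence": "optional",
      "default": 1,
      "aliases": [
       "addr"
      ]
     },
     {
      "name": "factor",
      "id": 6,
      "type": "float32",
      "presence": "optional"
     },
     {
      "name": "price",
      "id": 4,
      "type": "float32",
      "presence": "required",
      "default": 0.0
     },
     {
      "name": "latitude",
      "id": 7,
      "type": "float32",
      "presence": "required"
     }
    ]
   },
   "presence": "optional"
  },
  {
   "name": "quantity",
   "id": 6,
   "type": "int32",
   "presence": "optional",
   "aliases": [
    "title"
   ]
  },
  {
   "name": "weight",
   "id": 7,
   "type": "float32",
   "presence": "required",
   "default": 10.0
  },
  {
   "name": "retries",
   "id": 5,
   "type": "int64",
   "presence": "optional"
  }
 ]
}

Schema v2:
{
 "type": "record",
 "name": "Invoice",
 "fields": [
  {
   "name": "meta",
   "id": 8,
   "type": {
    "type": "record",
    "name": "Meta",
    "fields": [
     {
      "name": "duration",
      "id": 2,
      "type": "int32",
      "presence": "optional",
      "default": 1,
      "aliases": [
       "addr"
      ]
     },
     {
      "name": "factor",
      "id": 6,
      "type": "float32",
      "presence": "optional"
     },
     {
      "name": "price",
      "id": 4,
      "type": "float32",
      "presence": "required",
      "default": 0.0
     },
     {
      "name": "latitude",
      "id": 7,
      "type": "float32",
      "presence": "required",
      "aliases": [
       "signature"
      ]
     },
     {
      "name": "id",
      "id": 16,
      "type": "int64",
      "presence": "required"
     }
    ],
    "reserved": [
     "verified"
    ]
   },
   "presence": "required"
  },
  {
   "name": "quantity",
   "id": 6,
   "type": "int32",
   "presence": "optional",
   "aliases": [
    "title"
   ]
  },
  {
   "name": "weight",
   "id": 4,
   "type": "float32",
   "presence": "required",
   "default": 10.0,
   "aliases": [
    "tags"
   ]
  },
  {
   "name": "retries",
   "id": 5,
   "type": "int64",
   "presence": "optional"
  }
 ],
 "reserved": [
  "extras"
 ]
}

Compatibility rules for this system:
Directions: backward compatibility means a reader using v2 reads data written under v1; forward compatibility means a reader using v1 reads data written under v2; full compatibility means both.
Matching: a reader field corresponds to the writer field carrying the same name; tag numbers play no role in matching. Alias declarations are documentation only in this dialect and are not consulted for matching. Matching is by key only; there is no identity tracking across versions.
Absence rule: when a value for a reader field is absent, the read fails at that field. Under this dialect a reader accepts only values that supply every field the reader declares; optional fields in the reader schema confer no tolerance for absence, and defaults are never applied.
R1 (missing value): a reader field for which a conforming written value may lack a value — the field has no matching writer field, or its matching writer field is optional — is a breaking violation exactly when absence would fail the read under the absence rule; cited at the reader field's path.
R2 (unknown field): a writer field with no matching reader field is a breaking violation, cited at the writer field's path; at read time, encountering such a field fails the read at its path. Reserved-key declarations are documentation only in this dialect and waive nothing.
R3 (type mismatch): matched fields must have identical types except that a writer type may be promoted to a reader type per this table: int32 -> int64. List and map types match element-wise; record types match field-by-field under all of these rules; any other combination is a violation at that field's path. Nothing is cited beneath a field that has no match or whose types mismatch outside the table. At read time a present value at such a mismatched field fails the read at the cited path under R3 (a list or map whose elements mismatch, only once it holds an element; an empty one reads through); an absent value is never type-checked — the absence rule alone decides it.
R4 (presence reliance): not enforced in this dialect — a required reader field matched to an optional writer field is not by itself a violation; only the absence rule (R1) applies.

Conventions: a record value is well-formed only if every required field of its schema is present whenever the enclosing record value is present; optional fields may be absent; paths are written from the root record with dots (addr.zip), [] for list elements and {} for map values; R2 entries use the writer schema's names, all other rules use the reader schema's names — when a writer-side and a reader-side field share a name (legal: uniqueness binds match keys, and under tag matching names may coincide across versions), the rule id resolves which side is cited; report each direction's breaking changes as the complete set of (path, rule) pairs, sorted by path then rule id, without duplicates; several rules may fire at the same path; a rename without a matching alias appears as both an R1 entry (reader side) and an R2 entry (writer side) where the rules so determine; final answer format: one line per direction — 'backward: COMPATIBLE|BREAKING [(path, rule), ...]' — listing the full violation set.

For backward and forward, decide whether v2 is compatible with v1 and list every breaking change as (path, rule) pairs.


arrows below run writer -> reader for Invoice
backward analysis of Invoice with v2 as reader and v1 as writer:
  meta: paired with writer meta (Meta -> Meta; writer optional)
  quantity: paired with writer quantity (int32 -> int32; writer optional)
  weight: paired with writer weight (float32 -> float32; writer required)
  retries: paired with writer retries (int64 -> int64; writer optional)
  meta.duration: paired with writer meta.duration (int32 -> int32; writer optional)
  meta.factor: paired with writer meta.factor (float32 -> float32; writer optional)
  meta.price: paired with writer meta.price (float32 -> float32; writer required)
  meta.latitude: paired with writer meta.latitude (float32 -> float32; writer required)
  no writer field matches reader meta.id
  violation R1 at meta
  violation R1 at meta.duration
  violation R1 at meta.factor
  violation R1 at meta.id
  violation R1 at quantity
  violation R1 at retries
  => backward: BREAKING (6)
forward analysis of Invoice with v1 as reader and v2 as writer:
  meta: paired with writer meta (Meta -> Meta; writer required)
  quantity: paired with writer quantity (int32 -> int32; writer optional)
  weight: paired with writer weight (float32 -> float32; writer required)
  retries: paired with writer retries (int64 -> int64; writer optional)
  meta.duration: paired with writer meta.duration (int32 -> int32; writer optional)
  meta.factor: paired with writer meta.factor (float32 -> float32; writer optional)
  meta.price: paired with writer meta.price (float32 -> float32; writer required)
  meta.latitude: paired with writer meta.latitude (float32 -> float32; writer required)
  writer meta.id: unknown to reader
  violation R1 at meta.duration
  violation R1 at meta.factor
  violation R2 at meta.id
  violation R1 at quantity
  violation R1 at retries
  => forward: BREAKING (5)

backward: BREAKING [(meta, R1), (meta.duration, R1), (meta.factor, R1), (meta.id, R1), (quantity, R1), (retries, R1)]; forward: BREAKING [(meta.duration, R1), (meta.factor, R1), (meta.id, R2), (quantity, R1), (retries, R1)]


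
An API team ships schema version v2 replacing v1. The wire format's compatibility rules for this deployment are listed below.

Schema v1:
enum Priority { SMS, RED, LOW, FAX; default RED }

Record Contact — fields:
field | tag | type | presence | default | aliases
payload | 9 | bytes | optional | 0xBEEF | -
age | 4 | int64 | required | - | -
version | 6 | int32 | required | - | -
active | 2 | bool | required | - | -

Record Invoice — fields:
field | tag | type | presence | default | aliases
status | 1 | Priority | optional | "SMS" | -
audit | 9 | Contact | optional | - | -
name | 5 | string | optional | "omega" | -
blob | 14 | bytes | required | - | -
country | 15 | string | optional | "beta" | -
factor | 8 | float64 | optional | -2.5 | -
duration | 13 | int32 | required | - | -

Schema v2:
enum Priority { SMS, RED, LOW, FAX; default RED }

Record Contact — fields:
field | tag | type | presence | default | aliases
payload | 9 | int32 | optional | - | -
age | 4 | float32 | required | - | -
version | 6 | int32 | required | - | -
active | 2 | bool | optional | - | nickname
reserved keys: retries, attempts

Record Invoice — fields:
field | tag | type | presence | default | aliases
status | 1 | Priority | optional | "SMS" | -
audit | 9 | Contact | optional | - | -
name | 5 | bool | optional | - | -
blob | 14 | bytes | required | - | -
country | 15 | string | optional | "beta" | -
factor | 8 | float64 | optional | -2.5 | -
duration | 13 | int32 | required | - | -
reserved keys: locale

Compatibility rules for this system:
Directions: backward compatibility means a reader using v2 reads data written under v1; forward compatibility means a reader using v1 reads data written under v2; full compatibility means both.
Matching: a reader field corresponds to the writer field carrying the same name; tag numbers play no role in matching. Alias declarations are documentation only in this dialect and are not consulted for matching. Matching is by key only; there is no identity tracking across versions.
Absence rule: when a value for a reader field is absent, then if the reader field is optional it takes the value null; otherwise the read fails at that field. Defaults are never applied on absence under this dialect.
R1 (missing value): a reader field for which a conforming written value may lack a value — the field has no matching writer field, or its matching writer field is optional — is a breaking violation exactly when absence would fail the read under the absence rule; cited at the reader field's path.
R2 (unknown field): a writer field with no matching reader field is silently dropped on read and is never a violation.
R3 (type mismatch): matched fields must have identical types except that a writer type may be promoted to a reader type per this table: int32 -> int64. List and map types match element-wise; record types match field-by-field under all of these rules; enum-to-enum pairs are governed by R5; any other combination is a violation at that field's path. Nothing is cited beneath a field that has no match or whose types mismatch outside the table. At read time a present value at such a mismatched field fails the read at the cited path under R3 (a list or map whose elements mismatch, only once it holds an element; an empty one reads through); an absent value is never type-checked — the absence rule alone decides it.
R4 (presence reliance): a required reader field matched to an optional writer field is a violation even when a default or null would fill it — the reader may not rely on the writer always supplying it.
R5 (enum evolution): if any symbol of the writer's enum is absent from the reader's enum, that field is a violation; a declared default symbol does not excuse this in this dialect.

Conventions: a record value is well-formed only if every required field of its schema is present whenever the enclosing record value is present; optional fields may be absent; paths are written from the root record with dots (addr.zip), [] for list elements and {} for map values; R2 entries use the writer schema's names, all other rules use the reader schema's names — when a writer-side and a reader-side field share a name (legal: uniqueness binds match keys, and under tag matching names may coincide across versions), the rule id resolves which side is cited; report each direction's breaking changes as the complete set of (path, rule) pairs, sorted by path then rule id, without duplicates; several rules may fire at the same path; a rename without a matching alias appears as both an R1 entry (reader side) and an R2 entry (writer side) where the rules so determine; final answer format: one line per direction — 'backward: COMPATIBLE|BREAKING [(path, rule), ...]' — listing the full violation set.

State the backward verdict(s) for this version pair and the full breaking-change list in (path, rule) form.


in Invoice below, arrows point writer -> reader
checking backward for Invoice: reader v2 against writer v1:
  Priority -> Priority, writer optional: status aligns to status
  Contact -> Contact, writer optional: audit aligns to audit
  string -> bool, writer optional: name aligns to name
  bytes -> bytes, writer required: blob aligns to blob
  string -> string, writer optional: country aligns to country
  float64 -> float64, writer optional: factor aligns to factor
  int32 -> int32, writer required: duration aligns to duration
  bytes -> int32, writer optional: audit.payload aligns to audit.payload
  int64 -> float32, writer required: audit.age aligns to audit.age
  int32 -> int32, writer required: audit.version aligns to audit.version
  bool -> bool, writer required: audit.active aligns to audit.active
  violation R3 at audit.age
  violation R3 at audit.payload
  violation R3 at name
  => backward: BREAKING (3)
remaining Invoice differences; none change what is asked:
  field active in record Contact: required changed to optional -> affects forward compatibility only, which is not asked

backward: BREAKING [(audit.age, R3), (audit.payload, R3), (name, R3)]


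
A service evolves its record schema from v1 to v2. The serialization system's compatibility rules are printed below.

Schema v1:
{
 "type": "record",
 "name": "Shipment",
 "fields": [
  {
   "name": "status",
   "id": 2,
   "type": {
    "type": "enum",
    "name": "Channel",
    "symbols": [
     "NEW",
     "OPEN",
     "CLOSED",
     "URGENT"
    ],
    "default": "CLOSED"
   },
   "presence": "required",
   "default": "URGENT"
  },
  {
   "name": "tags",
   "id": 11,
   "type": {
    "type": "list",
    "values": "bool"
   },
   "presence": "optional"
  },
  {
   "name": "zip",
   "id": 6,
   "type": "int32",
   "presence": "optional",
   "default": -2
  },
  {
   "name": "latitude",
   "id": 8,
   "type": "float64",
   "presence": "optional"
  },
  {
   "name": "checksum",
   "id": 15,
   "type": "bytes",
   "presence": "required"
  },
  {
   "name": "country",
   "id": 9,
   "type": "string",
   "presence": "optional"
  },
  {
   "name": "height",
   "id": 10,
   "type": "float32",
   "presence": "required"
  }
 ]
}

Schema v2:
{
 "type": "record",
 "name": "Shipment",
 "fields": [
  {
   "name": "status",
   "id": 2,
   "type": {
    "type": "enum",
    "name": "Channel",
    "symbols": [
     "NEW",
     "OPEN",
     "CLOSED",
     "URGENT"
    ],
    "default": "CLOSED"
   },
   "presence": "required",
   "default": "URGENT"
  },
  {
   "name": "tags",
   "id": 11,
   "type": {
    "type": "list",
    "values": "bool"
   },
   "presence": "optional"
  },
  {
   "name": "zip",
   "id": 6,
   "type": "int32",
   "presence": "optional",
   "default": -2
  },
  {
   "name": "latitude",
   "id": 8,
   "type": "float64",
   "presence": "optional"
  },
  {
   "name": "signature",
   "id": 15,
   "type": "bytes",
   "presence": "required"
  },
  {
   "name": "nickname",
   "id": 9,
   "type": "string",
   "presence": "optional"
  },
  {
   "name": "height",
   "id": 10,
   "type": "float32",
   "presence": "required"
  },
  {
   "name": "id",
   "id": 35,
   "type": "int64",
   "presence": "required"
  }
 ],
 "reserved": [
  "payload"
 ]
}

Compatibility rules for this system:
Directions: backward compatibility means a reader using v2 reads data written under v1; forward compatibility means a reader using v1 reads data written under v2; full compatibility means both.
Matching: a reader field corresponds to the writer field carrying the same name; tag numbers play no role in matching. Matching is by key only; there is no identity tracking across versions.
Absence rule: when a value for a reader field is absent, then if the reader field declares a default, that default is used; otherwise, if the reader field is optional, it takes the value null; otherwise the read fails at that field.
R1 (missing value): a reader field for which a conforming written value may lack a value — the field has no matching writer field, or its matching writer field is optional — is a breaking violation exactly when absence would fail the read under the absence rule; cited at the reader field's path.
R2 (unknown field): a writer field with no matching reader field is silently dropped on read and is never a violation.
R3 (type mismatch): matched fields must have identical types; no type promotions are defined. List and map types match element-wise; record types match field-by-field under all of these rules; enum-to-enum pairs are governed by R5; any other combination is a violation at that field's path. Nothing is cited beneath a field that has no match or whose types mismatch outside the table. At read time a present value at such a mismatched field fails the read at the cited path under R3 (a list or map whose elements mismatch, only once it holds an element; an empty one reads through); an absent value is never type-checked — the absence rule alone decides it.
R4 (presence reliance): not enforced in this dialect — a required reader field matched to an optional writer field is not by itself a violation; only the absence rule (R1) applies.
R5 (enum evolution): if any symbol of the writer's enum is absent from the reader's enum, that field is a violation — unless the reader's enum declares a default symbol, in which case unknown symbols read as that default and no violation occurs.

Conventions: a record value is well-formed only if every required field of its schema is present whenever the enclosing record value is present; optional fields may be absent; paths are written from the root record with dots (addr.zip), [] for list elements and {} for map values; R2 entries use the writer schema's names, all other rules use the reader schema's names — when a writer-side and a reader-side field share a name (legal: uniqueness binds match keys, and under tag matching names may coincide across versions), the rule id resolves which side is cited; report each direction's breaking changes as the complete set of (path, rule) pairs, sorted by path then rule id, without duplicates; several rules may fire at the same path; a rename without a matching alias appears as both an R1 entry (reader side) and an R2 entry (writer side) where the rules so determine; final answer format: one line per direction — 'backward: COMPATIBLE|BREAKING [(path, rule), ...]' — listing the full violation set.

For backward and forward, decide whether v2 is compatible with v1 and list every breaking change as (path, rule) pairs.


backward: BREAKING [(id, R1), (signature, R1)]; forward: BREAKING [(checksum, R1)]

arrows below run writer -> reader for Shipment
backward for Shipment (reader v2, writer v1):
  status: Channel -> Channel, writer required; from status
  tags: list<bool> -> list<bool>, writer optional; from tags
  zip: int32 -> int32, writer optional; from zip
  latitude: float64 -> float64, writer optional; from latitude
  no writer field matches reader signature
  no writer field matches reader nickname
  height: float32 -> float32, writer required; from height
  no writer field matches reader id
  checksum (writer side), unknown to reader
  country (writer side), unknown to reader
  rule R1 violated at id
  rule R1 violated at signature
  => backward verdict for Shipment: BREAKING, 2 violation(s)
forward for Shipment (reader v1, writer v2):
  status: Channel -> Channel, writer required; from status
  tags: list<bool> -> list<bool>, writer optional; from tags
  zip: int32 -> int32, writer optional; from zip
  latitude: float64 -> float64, writer optional; from latitude
  no writer field matches reader checksum
  no writer field matches reader country
  height: float32 -> float32, writer required; from height
  signature (writer side), unknown to reader
  nickname (writer side), unknown to reader
  id (writer side), unknown to reader
  rule R1 violated at checksum
  => forward verdict for Shipment: BREAKING, 1 violation(s)


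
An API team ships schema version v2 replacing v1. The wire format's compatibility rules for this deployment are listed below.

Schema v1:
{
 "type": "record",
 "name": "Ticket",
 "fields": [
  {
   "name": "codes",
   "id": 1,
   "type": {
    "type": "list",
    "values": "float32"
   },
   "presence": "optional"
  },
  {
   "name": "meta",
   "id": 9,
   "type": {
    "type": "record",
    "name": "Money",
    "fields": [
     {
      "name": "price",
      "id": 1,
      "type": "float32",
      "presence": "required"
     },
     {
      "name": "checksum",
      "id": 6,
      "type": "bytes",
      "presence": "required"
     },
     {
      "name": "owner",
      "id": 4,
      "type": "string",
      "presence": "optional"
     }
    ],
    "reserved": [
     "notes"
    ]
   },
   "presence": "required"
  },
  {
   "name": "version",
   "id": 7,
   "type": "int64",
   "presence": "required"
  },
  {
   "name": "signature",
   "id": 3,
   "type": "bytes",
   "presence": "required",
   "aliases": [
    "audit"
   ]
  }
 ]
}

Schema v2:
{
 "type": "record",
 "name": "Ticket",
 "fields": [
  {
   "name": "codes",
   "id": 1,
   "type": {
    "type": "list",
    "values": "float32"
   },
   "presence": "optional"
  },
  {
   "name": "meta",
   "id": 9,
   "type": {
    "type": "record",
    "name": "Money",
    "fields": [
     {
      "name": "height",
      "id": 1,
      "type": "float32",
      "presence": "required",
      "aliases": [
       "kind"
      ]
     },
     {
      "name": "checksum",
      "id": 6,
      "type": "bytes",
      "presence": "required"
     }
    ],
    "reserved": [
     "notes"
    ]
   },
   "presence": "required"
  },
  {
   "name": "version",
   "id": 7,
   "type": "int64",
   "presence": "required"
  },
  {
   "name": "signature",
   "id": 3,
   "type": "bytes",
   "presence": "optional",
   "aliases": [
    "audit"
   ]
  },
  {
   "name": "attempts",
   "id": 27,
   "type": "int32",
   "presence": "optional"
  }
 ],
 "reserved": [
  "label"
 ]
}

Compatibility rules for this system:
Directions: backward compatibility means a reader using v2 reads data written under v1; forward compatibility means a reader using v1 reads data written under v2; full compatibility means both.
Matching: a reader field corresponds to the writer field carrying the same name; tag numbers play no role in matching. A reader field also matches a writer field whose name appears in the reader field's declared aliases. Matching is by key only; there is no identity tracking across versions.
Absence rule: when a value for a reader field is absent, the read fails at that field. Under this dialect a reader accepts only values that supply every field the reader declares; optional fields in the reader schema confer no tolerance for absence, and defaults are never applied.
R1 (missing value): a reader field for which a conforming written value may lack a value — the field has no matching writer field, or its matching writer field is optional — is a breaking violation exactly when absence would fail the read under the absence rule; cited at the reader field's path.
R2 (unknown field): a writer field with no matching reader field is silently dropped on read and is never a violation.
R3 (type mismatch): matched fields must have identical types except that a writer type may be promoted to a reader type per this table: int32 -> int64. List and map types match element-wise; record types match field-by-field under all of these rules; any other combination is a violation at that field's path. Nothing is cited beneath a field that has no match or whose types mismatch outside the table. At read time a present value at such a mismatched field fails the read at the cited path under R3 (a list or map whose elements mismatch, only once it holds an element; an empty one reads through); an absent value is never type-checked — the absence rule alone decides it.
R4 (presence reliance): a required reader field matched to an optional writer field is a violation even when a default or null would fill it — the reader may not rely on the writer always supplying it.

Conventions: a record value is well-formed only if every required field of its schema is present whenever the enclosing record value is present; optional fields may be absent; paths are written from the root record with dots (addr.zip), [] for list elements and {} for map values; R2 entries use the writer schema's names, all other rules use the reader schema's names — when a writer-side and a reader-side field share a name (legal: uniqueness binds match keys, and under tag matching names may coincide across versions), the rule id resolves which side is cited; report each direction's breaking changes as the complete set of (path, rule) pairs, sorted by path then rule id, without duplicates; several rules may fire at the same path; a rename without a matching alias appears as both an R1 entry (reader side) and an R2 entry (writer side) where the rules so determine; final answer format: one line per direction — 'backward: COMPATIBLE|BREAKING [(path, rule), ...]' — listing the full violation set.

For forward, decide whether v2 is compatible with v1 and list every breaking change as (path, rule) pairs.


in Ticket below, arrows point writer -> reader
forward pass over Ticket, reader schema v1, writer schema v2:
  codes: paired with writer codes (list<float32> -> list<float32>; writer optional)
  meta: paired with writer meta (Money -> Money; writer required)
  version: paired with writer version (int64 -> int64; writer required)
  signature: paired with writer signature (bytes -> bytes; writer optional)
  writer field attempts has no reader counterpart
  meta.price: no writer-side match
  meta.checksum: paired with writer meta.checksum (bytes -> bytes; writer required)
  meta.owner: no writer-side match
  writer field meta.height has no reader counterpart
  R1 fires at codes
  R1 fires at meta.owner
  R1 fires at meta.price
  R1 fires at signature
  R4 fires at signature
  => 5 violation(s): forward is BREAKING for Ticket
checking off the Ticket differences that do not matter here:
  added field attempts to record Ticket: optional int32, tag 27 (in v2 it sits last) -> fires only in the backward direction of Ticket, which is not asked here
  removed field owner from record Money -> fires only in the backward direction of Ticket, which is not asked here

forward: BREAKING [(codes, R1), (meta.owner, R1), (meta.price, R1), (signature, R1), (signature, R4)]


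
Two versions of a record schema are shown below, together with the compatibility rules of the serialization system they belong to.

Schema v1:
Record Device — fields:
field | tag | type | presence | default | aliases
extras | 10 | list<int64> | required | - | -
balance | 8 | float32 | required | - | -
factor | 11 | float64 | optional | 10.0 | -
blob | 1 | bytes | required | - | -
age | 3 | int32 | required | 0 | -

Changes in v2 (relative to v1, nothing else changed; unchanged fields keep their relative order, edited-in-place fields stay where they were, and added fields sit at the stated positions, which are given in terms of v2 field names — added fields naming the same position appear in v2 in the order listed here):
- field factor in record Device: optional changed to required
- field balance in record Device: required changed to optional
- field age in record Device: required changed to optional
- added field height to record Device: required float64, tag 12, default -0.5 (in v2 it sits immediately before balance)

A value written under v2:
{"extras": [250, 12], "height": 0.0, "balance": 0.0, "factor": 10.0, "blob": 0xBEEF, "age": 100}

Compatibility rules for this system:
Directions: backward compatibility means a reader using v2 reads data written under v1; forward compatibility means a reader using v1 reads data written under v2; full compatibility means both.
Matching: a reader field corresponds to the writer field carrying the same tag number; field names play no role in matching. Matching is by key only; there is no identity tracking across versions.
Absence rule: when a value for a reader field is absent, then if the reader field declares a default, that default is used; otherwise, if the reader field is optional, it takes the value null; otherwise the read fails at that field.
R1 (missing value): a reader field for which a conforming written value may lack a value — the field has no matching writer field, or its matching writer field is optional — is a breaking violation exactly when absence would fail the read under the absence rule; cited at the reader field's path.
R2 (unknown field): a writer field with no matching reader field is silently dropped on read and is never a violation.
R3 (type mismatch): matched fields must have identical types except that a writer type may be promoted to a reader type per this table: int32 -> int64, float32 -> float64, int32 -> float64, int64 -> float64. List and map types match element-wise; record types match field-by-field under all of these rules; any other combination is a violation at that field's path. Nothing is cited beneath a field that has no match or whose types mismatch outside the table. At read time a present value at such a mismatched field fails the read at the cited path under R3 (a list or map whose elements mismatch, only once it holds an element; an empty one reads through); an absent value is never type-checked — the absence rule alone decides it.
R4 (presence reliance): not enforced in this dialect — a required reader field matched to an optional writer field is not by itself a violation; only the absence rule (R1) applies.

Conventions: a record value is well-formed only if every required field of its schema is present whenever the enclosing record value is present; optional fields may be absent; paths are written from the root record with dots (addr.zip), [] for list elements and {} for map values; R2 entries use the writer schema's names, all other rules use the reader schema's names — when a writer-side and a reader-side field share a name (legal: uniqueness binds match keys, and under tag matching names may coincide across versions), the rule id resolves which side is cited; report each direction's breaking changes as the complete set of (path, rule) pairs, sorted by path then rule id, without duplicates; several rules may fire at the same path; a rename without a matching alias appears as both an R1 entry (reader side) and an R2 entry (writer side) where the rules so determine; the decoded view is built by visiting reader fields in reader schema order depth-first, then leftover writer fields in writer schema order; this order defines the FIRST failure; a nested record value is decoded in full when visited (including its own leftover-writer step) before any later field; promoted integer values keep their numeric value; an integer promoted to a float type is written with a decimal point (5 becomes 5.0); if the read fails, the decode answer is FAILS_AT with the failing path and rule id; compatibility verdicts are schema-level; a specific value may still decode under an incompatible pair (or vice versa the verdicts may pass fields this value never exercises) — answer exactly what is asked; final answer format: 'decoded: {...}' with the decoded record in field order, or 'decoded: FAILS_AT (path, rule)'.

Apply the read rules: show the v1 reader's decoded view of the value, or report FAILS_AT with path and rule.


the writer's type comes first in each Device pair
migrating the Device value to v1:
  extras := [250, 12]
  balance := 0.0
  factor := 10.0
  blob := 0xBEEF
  age := 100
  writer height: unmatched, discarded
  => decoded: {"extras": [250, 12], "balance": 0.0, "factor": 10.0, "blob": 0xBEEF, "age": 100}
ruling out the remaining Device differences:
  field factor in record Device: optional changed to required -> triggers nothing under the printed rules; the Device answer is the same either way
  field balance in record Device: required changed to optional -> a verdict-level change on Device — the shown value reads the same
  field age in record Device: required changed to optional -> triggers nothing under the printed rules; the Device answer is the same either way
  added field height to record Device: required float64, tag 12, default -0.5 (in v2 it sits immediately before balance) -> triggers nothing under the printed rules; the Device answer is the same either way

decoded: {"extras": [250, 12], "balance": 0.0, "factor": 10.0, "blob": 0xBEEF, "age": 100}


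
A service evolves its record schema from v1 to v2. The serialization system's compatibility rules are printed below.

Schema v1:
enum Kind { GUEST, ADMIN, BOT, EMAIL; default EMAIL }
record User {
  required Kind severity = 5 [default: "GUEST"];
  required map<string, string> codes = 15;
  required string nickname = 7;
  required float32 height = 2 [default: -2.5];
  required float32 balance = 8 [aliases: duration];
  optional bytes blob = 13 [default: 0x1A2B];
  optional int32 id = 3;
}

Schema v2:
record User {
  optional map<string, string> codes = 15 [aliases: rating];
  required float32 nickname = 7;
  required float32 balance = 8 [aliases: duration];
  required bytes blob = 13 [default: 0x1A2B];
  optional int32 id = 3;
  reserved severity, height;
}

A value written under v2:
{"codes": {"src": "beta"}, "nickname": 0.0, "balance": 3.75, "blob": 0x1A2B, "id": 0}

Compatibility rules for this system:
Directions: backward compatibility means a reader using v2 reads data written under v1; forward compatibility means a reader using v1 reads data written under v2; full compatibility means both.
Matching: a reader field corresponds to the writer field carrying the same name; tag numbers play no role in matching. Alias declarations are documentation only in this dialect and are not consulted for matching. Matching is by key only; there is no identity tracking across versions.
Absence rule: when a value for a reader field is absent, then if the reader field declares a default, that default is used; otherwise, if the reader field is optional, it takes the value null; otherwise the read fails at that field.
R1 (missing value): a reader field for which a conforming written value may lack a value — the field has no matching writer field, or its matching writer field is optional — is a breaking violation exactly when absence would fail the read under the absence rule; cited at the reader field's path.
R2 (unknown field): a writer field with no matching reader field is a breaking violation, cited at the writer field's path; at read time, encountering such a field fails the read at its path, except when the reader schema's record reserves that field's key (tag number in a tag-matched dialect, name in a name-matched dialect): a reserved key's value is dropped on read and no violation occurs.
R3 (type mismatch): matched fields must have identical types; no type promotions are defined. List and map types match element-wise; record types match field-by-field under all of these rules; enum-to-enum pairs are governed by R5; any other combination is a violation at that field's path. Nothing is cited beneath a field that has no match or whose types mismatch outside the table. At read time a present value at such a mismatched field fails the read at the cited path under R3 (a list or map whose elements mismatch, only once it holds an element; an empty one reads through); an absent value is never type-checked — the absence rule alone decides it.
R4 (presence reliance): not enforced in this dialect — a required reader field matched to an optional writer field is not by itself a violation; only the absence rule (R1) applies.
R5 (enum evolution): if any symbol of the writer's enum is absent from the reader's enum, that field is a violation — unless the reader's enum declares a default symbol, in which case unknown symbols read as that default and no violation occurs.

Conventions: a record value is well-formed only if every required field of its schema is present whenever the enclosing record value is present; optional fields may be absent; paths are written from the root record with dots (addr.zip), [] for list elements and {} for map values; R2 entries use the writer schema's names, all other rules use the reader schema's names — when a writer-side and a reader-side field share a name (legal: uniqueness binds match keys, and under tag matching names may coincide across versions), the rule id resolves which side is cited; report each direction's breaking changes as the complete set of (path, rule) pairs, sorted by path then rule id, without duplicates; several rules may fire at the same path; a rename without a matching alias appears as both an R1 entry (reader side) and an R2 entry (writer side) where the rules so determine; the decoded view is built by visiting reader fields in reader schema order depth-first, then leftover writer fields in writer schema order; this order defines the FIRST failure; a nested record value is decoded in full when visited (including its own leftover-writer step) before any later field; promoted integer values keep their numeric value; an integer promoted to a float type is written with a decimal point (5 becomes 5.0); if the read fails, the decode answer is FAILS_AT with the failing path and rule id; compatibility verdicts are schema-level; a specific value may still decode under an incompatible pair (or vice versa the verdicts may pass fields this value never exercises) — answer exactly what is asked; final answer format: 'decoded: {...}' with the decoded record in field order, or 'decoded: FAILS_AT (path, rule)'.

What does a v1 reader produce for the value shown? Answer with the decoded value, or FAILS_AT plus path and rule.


decoded: FAILS_AT (nickname, R3)

the writer's type comes first in each User pair
migrating the User value to v1:
  severity := "GUEST" (absent -> default)
  codes := {"src": "beta"}
  read fails at nickname under R3
  => FAILS_AT (nickname, R3)
remaining User differences; none change what is asked:
  field codes in record User: required changed to optional -> schema-level compatibility only; this User value's decode is unchanged
  removed field severity from record User (its key "severity" joins the reserved list) -> inert under this dialect — no rule fires on User and the result does not move
  removed field height from record User (its key "height" joins the reserved list) -> inert under this dialect — no rule fires on User and the result does not move
  field blob in record User: optional changed to required -> inert under this dialect — no rule fires on User and the result does not move


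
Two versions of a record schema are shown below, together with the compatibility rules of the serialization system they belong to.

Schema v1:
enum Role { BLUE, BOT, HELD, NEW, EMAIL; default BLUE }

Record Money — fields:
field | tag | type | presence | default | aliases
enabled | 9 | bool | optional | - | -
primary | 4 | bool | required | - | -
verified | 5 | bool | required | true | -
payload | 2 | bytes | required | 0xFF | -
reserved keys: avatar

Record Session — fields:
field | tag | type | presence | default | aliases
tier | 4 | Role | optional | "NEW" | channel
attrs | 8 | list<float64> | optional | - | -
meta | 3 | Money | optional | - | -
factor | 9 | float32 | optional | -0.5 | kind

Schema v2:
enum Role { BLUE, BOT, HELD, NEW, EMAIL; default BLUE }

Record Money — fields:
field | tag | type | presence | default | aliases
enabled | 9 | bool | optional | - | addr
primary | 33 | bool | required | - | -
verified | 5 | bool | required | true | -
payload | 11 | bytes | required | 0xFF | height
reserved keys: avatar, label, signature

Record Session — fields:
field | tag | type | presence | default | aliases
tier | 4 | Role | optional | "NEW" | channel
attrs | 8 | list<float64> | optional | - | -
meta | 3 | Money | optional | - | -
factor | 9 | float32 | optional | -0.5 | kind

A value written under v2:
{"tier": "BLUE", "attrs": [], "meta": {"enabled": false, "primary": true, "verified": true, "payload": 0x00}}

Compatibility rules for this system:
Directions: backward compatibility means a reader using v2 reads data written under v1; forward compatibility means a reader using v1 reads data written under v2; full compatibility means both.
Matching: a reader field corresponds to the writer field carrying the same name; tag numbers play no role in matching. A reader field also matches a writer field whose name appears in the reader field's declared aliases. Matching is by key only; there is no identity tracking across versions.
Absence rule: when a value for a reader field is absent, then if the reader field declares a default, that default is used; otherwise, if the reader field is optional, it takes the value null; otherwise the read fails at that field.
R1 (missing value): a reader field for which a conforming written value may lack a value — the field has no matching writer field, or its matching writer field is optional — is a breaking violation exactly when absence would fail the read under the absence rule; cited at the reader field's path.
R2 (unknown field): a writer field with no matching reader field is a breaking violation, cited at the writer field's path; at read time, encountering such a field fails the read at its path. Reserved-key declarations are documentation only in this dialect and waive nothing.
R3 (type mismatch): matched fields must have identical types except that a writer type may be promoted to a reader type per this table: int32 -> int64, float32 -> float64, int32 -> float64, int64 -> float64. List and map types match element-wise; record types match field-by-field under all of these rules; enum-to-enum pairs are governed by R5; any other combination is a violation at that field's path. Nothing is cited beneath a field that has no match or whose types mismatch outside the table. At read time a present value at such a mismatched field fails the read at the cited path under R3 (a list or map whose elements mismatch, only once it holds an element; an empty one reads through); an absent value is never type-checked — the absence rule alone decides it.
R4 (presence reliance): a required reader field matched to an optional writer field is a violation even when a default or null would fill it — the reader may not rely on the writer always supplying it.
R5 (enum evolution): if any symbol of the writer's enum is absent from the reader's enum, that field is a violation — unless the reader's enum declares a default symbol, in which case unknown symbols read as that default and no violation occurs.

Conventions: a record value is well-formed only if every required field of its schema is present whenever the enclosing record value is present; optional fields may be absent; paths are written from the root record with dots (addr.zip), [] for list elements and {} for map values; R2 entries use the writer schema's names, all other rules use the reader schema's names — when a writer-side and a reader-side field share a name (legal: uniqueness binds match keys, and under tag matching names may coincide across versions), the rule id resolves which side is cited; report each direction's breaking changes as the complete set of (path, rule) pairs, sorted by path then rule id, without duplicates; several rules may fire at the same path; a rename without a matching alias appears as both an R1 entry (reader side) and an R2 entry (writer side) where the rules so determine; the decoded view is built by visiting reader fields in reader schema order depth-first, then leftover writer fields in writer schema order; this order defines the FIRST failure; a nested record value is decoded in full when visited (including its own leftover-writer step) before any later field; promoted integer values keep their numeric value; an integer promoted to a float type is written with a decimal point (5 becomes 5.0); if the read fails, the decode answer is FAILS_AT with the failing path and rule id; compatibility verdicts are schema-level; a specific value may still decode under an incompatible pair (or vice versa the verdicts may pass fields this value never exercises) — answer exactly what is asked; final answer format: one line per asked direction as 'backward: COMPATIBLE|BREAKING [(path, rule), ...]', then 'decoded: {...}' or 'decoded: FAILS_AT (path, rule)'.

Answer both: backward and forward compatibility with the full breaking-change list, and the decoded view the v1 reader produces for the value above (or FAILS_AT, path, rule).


backward: COMPATIBLE []; forward: COMPATIBLE []; decoded: {"tier": "BLUE", "attrs": [], "meta": {"enabled": false, "primary": true, "verified": true, "payload": 0x00}, "factor": -0.5}

each type pair in Session: writer, then reader
backward for Session (reader v2, writer v1):
  writer optional, Role -> Role: reader tier maps from writer tier
  writer optional, list<float64> -> list<float64>: reader attrs maps from writer attrs
  writer optional, Money -> Money: reader meta maps from writer meta
  writer optional, float32 -> float32: reader factor maps from writer factor
  writer optional, bool -> bool: reader meta.enabled maps from writer meta.enabled
  writer required, bool -> bool: reader meta.primary maps from writer meta.primary
  writer required, bool -> bool: reader meta.verified maps from writer meta.verified
  writer required, bytes -> bytes: reader meta.payload maps from writer meta.payload
  => backward verdict for Session: COMPATIBLE, no violations
forward for Session (reader v1, writer v2):
  writer optional, Role -> Role: reader tier maps from writer tier
  writer optional, list<float64> -> list<float64>: reader attrs maps from writer attrs
  writer optional, Money -> Money: reader meta maps from writer meta
  writer optional, float32 -> float32: reader factor maps from writer factor
  writer optional, bool -> bool: reader meta.enabled maps from writer meta.enabled
  writer required, bool -> bool: reader meta.primary maps from writer meta.primary
  writer required, bool -> bool: reader meta.verified maps from writer meta.verified
  writer required, bytes -> bytes: reader meta.payload maps from writer meta.payload
  => forward verdict for Session: COMPATIBLE, no violations
decode (reader v1):
  tier := "BLUE"
  attrs := []
  meta.enabled := false
  meta.primary := true
  meta.verified := true
  meta.payload := 0x00
  factor := -0.5 (missing; default applied)
  => decoded: {"tier": "BLUE", "attrs": [], "meta": {"enabled": false, "primary": true, "verified": true, "payload": 0x00}, "factor": -0.5}
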